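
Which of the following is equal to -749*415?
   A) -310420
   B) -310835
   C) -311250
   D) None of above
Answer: B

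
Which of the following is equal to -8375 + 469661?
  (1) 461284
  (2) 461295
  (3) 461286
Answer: 3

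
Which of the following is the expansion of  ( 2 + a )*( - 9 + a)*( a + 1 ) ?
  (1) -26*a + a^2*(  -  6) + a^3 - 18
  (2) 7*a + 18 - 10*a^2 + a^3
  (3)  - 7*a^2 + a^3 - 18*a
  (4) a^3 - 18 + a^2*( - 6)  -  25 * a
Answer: 4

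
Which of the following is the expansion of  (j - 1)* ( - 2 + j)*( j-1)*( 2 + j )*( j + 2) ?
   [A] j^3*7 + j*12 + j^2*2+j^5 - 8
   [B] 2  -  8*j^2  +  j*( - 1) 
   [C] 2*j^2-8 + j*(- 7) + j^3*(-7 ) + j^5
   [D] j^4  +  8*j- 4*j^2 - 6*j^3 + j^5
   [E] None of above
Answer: E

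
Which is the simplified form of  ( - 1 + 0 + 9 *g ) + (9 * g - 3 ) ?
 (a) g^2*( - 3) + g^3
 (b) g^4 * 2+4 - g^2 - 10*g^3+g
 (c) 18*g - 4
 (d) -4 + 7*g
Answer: c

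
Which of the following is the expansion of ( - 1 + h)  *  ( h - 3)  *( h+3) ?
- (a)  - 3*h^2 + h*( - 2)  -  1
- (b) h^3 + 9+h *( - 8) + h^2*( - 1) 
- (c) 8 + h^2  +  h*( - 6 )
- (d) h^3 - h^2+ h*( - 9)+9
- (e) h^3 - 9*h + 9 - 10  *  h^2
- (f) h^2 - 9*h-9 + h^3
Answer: d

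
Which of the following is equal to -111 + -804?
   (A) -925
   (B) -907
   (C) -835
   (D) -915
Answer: D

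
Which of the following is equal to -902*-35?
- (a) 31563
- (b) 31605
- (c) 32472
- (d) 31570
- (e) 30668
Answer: d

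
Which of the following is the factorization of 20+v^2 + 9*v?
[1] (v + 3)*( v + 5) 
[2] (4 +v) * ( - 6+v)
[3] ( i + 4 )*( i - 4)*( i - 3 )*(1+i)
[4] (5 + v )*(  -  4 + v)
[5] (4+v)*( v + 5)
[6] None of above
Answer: 5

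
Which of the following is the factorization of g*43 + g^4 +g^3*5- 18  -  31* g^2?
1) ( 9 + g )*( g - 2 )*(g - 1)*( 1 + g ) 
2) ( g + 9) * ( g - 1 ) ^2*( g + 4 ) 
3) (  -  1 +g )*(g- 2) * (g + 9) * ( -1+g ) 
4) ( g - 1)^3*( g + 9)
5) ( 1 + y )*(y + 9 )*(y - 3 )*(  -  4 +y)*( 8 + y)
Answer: 3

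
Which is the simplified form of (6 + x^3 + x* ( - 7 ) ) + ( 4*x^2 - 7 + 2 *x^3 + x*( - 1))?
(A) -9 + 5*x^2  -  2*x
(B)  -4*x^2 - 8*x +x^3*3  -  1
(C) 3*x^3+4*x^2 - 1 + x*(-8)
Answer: C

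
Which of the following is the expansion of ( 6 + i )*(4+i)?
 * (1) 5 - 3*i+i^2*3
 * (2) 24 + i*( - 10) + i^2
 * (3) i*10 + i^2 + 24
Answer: 3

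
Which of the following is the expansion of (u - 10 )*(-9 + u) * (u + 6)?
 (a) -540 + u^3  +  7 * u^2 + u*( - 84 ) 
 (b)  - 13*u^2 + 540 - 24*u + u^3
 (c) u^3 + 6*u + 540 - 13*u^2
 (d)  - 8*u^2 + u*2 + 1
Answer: b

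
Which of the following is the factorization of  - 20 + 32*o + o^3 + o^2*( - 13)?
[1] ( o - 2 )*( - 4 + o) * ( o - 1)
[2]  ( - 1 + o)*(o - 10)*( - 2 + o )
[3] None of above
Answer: 2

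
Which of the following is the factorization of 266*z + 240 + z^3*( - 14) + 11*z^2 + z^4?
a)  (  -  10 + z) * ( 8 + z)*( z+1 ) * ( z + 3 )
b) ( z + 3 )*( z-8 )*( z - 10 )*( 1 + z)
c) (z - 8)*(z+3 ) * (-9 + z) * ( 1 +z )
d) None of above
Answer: b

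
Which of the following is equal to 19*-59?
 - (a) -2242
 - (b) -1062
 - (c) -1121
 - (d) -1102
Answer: c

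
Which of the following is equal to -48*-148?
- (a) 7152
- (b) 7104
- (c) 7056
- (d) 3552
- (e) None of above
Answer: b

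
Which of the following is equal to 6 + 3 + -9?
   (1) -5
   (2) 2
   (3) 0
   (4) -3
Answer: 3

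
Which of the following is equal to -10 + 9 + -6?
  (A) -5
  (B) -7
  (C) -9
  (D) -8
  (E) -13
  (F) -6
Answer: B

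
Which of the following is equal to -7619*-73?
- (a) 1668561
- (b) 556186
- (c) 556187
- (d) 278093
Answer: c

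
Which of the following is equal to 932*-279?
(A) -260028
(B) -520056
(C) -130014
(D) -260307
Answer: A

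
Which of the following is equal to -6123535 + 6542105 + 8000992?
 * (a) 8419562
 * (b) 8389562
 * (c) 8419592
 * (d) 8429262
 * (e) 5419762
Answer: a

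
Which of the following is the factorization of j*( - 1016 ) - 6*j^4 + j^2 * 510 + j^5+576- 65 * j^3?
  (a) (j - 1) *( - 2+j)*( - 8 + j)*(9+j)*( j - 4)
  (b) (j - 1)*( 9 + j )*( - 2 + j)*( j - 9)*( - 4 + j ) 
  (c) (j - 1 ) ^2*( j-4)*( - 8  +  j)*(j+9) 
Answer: a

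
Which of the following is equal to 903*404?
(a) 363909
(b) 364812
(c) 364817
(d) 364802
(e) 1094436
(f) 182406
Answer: b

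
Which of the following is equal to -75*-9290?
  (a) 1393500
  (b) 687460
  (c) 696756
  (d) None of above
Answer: d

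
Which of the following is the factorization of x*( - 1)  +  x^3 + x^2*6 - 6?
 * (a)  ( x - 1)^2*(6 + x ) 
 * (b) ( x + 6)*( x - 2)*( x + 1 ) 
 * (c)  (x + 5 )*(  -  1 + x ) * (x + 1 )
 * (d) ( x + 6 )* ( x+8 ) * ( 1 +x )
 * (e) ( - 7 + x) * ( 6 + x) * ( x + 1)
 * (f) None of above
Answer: f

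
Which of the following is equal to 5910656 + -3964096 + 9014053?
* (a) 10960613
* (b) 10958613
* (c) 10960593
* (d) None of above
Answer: a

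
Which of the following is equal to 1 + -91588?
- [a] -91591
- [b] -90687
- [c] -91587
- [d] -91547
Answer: c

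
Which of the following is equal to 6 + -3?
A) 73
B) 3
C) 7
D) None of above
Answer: B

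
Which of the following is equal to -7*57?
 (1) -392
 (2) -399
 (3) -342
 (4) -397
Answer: 2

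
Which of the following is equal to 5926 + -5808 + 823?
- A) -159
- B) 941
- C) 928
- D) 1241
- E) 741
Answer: B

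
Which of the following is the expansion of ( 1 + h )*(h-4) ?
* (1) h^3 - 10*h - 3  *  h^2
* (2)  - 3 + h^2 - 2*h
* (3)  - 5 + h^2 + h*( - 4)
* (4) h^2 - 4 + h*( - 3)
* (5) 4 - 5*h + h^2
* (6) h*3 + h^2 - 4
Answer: 4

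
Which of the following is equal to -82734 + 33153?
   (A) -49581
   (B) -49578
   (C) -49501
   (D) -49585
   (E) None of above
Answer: A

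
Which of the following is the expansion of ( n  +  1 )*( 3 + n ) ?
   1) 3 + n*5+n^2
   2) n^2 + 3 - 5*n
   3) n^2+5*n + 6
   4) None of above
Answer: 4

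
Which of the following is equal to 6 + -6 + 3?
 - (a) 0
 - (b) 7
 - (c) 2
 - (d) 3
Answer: d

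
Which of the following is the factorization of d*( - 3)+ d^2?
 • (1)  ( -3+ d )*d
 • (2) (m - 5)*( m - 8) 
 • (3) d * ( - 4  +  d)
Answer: 1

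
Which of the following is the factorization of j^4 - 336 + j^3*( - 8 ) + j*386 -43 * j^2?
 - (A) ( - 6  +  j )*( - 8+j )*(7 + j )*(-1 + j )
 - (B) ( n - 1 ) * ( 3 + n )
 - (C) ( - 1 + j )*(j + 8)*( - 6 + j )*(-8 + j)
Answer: A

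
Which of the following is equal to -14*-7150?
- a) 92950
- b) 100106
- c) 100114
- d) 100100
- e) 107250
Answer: d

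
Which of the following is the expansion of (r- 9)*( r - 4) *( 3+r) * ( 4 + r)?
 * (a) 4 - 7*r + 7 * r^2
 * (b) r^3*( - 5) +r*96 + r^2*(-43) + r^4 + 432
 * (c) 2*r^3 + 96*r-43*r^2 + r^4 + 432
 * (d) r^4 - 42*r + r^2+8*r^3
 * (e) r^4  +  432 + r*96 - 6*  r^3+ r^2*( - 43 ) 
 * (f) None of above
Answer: e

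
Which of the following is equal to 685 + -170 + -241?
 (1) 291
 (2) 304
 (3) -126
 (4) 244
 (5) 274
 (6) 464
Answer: 5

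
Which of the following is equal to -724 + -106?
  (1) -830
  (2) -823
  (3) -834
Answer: 1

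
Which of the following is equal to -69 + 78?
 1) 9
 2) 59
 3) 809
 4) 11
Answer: 1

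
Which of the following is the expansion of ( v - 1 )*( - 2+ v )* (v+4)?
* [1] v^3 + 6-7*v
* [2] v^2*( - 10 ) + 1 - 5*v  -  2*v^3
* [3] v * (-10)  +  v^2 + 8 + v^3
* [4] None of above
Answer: 3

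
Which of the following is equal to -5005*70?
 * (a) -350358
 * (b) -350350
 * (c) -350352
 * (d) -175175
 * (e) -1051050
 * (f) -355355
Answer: b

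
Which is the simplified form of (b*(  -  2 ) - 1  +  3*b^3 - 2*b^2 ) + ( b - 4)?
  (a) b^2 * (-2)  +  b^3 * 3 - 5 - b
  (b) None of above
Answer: a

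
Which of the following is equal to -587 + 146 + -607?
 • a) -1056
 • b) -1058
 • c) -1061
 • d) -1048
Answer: d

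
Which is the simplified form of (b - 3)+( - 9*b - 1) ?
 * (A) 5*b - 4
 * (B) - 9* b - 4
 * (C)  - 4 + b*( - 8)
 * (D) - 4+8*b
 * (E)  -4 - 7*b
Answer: C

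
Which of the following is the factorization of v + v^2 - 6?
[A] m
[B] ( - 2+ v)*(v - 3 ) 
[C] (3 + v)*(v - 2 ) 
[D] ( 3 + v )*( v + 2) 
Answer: C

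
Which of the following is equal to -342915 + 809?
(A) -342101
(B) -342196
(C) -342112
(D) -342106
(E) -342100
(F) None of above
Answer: D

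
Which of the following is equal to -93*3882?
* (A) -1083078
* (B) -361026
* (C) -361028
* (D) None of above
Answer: B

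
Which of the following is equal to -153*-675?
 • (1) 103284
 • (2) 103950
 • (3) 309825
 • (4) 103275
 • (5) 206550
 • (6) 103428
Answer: 4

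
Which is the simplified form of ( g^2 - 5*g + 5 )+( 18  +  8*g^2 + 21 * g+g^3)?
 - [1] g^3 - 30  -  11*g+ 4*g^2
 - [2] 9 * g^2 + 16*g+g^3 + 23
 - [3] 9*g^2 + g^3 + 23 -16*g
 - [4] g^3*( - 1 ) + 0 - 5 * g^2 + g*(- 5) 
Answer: 2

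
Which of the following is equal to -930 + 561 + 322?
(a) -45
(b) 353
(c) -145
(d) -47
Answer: d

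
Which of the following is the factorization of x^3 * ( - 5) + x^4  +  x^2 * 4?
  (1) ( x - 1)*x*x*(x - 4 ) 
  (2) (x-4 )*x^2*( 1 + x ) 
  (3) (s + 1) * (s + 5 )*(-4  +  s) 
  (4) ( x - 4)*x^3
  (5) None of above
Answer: 1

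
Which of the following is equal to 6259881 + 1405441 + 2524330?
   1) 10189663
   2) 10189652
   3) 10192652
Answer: 2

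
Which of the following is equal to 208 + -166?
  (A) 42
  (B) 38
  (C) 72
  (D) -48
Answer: A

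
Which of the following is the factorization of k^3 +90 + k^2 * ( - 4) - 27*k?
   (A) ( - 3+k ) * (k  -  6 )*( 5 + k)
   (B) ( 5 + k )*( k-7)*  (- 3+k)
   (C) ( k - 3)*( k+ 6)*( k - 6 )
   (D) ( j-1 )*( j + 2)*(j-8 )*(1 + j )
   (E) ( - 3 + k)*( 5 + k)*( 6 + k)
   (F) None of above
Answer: A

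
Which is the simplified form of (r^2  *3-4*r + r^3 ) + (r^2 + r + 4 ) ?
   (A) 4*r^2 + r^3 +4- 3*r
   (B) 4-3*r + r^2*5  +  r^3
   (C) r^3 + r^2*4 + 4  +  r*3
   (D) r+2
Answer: A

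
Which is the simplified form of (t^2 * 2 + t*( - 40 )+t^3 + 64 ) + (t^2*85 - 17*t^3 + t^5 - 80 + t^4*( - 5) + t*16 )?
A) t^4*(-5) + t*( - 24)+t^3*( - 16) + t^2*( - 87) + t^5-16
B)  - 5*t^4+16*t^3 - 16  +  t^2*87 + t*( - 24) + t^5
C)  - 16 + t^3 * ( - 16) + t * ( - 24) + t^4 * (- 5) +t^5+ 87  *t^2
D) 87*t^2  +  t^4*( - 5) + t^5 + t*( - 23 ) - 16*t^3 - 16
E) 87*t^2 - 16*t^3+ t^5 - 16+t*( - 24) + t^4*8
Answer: C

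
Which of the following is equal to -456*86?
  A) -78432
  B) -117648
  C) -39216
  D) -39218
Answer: C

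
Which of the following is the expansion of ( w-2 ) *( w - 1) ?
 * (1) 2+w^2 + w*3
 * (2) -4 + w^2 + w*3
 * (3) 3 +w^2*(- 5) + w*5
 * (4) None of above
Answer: 4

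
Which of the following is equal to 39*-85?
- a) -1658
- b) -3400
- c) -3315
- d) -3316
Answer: c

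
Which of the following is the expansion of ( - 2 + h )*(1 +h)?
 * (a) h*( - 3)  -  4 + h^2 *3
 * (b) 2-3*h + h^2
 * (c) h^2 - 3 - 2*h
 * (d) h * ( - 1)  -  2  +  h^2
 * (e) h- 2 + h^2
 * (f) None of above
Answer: d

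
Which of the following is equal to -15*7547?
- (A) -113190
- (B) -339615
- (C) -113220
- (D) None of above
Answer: D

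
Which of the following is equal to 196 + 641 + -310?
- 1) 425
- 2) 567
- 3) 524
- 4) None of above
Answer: 4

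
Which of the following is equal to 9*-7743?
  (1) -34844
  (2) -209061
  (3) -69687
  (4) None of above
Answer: 3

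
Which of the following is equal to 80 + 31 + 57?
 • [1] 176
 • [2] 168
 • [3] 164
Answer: 2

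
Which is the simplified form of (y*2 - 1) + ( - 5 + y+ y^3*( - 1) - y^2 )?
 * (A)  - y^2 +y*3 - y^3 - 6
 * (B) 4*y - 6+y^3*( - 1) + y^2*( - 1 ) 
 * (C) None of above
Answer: A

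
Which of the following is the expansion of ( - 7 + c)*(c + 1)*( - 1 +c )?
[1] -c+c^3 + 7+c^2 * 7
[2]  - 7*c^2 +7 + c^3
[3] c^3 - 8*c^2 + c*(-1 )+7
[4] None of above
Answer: 4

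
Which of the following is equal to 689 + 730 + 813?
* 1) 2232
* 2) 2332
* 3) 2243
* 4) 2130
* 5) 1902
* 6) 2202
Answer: 1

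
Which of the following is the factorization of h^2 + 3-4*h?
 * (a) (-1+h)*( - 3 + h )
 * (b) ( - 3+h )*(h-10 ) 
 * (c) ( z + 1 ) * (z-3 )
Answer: a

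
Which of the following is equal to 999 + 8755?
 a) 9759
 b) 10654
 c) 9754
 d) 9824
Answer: c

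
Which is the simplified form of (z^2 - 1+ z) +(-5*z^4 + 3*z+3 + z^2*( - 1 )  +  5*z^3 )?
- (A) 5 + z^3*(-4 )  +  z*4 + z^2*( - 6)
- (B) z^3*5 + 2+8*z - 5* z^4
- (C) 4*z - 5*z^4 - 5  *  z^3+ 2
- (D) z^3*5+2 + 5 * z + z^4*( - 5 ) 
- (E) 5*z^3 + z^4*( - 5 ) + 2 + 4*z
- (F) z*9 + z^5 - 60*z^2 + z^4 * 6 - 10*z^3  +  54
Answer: E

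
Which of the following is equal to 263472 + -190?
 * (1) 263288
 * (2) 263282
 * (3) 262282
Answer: 2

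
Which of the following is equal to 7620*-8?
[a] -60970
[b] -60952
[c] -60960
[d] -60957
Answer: c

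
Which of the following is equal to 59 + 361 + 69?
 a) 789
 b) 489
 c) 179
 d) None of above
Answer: b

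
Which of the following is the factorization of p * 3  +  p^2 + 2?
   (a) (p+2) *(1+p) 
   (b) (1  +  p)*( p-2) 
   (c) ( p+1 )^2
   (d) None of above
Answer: a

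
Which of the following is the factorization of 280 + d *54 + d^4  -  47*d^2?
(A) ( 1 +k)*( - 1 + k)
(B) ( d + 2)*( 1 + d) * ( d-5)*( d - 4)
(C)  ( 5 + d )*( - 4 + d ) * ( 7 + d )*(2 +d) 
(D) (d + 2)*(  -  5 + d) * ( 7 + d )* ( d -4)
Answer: D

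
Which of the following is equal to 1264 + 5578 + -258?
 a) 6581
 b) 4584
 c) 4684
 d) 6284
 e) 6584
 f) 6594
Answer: e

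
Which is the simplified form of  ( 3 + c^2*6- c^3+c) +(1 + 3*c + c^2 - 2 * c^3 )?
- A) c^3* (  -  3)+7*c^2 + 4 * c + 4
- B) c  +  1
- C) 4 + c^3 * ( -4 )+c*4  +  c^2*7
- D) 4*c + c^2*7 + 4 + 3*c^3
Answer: A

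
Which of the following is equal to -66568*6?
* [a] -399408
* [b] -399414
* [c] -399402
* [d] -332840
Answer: a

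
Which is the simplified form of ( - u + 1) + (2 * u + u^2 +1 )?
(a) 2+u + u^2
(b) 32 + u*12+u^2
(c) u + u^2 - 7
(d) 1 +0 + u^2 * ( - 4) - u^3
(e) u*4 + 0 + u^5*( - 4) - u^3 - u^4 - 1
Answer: a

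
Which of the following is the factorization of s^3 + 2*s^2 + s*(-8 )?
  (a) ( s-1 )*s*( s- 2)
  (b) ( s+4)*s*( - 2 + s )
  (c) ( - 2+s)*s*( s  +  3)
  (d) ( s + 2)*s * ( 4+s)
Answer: b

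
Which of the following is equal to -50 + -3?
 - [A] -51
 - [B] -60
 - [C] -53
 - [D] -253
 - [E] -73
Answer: C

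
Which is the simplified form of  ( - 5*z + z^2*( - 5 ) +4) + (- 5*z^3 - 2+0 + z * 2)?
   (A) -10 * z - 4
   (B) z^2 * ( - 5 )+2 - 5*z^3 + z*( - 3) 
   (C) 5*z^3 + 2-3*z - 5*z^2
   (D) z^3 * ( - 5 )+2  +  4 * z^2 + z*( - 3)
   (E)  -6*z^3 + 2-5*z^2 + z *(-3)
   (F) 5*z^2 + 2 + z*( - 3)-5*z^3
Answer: B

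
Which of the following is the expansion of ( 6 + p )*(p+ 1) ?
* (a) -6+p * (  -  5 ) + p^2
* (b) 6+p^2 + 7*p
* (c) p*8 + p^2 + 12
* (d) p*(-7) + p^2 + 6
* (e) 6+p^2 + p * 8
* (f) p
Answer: b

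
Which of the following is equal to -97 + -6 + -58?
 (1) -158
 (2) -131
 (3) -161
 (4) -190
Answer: 3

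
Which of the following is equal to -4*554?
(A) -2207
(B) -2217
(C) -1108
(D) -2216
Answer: D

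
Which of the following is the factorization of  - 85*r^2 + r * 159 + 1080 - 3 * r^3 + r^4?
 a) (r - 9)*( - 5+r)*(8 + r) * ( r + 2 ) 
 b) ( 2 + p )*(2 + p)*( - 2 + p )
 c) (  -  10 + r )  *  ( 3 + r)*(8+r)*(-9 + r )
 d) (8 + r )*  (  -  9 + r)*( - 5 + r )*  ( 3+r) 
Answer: d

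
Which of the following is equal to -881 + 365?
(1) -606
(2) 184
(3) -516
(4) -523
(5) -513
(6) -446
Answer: 3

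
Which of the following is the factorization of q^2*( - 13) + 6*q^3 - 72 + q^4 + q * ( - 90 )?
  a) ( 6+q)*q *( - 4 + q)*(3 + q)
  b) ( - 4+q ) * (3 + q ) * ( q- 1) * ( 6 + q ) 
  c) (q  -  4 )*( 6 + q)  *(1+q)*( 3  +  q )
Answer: c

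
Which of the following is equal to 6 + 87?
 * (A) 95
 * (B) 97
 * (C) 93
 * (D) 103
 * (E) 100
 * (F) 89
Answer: C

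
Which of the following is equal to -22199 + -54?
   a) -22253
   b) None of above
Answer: a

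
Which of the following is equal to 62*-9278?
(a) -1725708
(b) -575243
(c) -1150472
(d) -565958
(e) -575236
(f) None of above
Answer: e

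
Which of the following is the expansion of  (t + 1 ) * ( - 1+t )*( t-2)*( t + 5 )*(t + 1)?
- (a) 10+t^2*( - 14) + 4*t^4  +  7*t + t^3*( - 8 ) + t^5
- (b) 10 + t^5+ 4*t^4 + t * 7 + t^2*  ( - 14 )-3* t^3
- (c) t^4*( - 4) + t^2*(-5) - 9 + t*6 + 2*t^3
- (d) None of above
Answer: a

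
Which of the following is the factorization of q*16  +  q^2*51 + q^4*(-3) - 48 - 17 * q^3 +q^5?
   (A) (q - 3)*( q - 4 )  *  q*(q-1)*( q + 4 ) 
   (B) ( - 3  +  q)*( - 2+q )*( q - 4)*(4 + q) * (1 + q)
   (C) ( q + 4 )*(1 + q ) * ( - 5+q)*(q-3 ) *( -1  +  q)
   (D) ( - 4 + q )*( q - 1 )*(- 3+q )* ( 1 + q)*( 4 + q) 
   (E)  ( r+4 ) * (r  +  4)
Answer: D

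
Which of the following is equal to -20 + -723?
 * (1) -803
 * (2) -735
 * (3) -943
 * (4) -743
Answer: 4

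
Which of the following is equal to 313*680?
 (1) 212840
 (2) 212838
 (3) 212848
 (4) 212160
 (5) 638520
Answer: 1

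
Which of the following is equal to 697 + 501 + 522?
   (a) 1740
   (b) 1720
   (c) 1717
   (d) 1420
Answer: b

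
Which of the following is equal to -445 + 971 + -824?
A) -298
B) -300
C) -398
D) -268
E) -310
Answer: A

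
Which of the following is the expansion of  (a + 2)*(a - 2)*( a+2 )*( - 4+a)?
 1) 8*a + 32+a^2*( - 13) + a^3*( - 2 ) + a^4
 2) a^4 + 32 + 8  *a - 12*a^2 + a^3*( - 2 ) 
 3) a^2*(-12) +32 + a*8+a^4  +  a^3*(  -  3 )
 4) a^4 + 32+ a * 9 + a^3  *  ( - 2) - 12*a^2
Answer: 2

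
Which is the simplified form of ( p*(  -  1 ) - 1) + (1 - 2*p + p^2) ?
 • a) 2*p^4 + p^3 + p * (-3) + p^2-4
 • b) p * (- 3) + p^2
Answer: b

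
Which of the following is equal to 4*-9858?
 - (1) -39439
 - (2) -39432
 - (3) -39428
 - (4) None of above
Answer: 2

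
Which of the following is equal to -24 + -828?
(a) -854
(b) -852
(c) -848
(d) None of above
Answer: b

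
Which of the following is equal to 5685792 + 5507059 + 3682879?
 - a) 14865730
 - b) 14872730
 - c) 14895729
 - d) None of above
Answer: d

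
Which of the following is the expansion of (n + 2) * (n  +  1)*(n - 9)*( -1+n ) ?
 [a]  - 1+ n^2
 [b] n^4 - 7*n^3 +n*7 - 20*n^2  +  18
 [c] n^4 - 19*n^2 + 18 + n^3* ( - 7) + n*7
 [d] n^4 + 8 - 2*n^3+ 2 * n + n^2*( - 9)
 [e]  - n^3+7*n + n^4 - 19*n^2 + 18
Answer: c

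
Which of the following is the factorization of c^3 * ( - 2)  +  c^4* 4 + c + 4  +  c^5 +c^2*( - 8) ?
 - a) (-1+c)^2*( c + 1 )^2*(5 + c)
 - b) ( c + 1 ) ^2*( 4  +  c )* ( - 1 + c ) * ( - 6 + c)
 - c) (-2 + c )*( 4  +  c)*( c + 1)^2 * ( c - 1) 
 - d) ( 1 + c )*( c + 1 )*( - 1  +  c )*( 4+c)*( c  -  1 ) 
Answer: d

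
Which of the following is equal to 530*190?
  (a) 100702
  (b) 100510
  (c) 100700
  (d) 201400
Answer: c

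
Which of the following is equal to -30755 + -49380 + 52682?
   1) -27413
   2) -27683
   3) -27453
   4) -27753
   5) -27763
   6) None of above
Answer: 3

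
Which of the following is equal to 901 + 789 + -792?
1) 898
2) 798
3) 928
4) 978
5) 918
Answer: 1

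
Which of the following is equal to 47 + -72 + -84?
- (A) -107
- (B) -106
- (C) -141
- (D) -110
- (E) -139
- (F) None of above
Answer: F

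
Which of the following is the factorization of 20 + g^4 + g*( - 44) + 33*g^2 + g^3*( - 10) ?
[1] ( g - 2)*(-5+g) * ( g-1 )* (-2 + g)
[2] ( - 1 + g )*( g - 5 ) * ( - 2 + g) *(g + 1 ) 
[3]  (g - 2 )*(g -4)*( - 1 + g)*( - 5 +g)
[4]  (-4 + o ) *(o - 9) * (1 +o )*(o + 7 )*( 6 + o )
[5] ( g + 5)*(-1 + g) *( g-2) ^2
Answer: 1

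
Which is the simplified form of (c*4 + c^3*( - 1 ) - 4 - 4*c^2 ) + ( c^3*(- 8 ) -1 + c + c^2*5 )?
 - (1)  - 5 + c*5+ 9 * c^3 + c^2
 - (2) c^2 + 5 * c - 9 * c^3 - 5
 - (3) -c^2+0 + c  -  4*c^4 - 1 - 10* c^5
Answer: 2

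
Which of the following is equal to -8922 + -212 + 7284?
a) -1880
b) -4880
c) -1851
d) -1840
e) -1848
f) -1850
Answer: f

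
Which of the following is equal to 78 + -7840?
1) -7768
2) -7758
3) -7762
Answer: 3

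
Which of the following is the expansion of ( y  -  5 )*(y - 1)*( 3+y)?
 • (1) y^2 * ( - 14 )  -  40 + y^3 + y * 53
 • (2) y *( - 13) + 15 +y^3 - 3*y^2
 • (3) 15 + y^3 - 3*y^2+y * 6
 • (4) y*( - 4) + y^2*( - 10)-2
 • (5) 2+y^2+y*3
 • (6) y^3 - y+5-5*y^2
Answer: 2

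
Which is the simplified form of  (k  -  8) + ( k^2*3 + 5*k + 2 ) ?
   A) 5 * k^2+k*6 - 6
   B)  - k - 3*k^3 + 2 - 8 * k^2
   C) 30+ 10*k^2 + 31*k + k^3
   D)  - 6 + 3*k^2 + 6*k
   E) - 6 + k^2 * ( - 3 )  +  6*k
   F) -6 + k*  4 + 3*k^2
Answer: D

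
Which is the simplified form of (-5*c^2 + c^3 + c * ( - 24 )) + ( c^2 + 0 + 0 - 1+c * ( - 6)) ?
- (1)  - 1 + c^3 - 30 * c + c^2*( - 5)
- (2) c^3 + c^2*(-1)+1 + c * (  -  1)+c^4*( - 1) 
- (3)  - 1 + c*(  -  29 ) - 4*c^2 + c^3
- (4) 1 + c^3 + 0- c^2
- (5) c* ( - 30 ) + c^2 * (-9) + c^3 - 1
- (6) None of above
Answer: 6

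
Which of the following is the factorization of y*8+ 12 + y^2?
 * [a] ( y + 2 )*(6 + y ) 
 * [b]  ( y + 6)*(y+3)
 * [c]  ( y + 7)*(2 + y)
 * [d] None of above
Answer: a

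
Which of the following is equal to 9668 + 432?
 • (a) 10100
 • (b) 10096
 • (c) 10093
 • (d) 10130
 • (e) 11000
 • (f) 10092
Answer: a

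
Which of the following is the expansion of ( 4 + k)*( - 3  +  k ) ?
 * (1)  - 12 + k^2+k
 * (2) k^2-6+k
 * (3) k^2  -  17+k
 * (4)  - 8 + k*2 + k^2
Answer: 1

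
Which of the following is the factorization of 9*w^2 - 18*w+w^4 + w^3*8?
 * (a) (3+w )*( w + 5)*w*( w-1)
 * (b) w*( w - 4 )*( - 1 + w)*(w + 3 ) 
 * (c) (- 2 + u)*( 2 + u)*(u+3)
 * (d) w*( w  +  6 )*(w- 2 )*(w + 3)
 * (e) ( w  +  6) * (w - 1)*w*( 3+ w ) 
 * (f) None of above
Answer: e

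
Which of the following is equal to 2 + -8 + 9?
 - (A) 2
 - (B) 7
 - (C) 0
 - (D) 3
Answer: D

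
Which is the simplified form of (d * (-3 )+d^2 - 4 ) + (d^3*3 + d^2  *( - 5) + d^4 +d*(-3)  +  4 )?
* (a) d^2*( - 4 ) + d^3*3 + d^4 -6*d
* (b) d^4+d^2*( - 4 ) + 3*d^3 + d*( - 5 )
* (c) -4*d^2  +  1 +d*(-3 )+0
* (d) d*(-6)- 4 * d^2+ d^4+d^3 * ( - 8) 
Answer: a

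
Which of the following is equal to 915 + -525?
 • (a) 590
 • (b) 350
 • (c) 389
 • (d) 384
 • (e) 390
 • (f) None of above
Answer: e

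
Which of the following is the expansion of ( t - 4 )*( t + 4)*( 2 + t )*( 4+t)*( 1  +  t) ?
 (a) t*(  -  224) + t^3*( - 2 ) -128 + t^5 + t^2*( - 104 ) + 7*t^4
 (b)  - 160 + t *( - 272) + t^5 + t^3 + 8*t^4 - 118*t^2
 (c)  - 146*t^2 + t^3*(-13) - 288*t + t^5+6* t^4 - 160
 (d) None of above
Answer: a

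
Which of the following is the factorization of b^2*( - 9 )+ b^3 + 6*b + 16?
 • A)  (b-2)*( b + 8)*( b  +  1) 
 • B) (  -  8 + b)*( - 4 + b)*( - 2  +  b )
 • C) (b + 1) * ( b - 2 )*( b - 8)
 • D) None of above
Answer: C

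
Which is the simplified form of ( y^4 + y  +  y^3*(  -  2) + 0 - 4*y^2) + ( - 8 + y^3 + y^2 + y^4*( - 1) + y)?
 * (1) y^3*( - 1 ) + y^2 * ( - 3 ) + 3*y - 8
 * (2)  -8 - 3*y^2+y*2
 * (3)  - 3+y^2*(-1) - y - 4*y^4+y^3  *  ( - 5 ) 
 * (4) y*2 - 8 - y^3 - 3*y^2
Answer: 4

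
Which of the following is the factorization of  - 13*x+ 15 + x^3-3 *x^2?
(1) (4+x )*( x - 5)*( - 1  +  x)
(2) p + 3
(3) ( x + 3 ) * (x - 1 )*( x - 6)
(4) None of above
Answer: 4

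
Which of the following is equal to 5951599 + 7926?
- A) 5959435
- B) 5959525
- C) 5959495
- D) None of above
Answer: B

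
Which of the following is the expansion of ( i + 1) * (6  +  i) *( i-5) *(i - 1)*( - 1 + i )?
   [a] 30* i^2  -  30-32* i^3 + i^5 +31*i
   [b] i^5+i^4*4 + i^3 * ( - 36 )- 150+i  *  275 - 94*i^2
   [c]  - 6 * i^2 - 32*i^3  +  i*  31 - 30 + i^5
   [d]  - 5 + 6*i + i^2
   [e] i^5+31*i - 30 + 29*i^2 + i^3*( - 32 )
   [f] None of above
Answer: a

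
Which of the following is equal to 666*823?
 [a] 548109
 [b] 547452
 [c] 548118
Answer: c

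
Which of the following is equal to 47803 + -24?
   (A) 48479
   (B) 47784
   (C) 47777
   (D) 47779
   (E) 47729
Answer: D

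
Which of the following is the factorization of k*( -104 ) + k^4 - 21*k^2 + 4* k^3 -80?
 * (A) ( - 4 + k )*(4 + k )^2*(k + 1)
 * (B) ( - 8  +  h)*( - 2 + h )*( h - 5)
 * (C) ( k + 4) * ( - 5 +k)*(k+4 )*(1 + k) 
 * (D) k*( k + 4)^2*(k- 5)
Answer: C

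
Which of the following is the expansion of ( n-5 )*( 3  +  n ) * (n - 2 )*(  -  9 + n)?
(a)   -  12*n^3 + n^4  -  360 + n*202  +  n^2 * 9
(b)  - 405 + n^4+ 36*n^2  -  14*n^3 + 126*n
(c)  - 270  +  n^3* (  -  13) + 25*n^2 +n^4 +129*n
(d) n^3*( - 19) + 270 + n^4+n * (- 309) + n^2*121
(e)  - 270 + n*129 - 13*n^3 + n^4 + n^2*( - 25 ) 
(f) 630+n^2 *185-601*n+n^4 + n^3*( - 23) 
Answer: c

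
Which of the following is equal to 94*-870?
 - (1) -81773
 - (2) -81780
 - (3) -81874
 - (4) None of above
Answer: 2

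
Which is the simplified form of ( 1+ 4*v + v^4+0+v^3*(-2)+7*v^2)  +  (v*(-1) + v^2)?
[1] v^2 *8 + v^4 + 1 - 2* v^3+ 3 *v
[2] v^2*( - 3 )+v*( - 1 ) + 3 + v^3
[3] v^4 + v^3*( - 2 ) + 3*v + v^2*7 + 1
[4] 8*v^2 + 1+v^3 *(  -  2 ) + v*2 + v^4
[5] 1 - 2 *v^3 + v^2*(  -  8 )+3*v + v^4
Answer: 1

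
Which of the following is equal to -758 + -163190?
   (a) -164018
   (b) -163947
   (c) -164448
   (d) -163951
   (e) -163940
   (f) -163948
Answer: f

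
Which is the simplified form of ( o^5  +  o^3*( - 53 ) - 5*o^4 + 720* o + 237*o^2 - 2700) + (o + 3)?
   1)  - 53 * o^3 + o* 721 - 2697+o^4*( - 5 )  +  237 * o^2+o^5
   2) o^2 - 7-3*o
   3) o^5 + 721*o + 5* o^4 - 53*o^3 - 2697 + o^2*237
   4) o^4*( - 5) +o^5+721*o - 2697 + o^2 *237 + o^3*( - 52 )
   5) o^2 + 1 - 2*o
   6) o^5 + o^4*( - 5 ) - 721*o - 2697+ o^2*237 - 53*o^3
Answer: 1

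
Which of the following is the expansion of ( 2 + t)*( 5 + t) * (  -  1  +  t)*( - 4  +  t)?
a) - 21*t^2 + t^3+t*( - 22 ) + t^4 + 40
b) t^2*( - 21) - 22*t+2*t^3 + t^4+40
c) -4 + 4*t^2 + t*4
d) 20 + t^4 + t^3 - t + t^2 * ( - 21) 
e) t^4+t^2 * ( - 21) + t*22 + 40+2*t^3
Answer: b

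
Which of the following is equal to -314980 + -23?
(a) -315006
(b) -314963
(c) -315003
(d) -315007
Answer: c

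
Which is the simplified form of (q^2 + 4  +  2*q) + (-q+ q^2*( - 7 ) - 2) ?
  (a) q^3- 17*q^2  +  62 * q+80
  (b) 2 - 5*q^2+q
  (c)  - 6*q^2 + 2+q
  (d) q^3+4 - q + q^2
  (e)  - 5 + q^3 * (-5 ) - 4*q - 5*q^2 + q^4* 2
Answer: c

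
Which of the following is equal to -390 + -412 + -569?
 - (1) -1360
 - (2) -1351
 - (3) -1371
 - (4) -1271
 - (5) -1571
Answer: 3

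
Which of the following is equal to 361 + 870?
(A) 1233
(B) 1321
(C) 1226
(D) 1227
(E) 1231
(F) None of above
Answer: E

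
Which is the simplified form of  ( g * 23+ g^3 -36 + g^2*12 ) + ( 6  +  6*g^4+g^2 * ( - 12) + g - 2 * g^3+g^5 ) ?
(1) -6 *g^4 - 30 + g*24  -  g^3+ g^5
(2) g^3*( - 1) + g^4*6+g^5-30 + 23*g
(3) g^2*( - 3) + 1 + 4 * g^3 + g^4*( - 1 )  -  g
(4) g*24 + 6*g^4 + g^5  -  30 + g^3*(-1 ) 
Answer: 4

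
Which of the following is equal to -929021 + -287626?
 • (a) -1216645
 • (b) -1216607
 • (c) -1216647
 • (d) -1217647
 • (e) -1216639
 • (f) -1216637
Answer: c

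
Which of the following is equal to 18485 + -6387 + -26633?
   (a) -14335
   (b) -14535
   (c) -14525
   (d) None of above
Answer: b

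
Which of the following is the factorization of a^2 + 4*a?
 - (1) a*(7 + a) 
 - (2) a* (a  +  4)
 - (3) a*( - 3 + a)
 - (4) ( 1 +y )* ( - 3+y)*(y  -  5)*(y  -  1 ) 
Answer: 2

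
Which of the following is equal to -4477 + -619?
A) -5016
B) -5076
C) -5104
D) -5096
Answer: D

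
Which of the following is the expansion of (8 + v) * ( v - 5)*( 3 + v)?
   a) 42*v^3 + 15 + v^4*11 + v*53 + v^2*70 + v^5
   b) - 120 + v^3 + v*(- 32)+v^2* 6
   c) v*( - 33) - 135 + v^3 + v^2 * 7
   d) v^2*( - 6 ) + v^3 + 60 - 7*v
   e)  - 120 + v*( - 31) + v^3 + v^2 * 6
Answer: e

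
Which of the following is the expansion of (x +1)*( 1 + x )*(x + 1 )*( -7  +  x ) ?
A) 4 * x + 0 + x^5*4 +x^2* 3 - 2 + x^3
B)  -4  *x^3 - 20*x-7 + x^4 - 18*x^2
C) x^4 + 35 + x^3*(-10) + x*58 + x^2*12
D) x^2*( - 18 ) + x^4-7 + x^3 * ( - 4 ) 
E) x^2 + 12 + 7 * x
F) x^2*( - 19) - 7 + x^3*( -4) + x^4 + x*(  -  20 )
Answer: B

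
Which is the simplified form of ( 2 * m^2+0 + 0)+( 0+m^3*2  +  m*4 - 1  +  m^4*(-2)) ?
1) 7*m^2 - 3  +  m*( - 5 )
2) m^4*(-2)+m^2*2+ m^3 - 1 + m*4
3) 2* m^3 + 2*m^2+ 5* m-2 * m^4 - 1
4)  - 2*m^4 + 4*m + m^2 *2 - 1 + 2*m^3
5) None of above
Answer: 4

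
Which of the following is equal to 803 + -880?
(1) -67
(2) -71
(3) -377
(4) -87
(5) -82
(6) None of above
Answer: 6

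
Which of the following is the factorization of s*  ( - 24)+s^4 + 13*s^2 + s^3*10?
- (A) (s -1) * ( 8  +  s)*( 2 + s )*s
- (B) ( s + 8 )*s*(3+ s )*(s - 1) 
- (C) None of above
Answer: B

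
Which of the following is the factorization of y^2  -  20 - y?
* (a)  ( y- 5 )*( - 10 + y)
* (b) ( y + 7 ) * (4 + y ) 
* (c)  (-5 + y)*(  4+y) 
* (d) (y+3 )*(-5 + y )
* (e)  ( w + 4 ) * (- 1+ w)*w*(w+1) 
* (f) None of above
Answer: c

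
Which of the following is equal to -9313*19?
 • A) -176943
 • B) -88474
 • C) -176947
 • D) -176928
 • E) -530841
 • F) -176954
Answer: C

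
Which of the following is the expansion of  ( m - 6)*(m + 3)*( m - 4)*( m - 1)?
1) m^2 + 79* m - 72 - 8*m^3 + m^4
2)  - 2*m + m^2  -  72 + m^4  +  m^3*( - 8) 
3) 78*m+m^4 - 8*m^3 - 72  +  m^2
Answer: 3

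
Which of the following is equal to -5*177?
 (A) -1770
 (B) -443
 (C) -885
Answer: C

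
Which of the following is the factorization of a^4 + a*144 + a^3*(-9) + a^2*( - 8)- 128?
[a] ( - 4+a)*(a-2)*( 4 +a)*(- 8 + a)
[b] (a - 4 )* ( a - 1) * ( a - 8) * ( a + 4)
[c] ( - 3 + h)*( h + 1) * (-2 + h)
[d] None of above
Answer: b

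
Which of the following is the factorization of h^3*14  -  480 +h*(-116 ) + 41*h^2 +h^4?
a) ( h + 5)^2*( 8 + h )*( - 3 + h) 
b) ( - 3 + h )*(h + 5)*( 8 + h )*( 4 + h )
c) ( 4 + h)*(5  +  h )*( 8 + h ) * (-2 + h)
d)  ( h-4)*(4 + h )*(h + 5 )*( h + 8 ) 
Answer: b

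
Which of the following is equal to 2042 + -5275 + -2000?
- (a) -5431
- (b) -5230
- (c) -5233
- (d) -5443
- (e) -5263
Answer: c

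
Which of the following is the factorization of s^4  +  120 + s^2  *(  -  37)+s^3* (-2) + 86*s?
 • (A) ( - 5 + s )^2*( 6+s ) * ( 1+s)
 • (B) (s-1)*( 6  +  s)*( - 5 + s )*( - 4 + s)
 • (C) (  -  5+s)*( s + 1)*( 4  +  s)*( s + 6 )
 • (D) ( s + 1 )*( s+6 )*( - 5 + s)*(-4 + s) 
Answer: D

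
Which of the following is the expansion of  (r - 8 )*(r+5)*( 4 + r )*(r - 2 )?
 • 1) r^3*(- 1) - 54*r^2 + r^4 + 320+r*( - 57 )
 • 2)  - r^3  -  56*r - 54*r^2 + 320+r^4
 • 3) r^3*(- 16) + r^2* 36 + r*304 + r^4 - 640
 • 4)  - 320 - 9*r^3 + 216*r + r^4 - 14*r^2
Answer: 2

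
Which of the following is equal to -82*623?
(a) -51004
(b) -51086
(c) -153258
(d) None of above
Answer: b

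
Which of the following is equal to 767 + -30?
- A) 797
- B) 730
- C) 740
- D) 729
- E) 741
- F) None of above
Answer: F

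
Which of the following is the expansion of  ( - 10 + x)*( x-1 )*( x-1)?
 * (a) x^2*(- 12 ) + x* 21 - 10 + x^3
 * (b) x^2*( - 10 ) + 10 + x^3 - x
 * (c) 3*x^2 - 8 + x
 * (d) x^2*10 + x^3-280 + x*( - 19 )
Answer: a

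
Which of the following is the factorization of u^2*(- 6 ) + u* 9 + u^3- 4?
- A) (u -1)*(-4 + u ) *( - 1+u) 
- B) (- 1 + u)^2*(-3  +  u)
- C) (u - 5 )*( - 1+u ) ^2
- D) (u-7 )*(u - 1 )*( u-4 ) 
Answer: A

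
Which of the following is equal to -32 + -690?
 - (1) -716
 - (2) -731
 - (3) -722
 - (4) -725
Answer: 3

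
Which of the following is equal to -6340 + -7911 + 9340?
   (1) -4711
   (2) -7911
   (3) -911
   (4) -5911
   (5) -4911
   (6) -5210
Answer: 5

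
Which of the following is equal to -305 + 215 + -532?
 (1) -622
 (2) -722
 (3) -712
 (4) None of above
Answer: 1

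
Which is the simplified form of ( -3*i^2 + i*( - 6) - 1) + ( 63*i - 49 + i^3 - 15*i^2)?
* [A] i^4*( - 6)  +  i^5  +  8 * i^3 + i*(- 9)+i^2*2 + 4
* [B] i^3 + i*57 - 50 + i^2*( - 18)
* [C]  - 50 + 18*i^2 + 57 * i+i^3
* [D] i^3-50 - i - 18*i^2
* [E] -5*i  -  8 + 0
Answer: B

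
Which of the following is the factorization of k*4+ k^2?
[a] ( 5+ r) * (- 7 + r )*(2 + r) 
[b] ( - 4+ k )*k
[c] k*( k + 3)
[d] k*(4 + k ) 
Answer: d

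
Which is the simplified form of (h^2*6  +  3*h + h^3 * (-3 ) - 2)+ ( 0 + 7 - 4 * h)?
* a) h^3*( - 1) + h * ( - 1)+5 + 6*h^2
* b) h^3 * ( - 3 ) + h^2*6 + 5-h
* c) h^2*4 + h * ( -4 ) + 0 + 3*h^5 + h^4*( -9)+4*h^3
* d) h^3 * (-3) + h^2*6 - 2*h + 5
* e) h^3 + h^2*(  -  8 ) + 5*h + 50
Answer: b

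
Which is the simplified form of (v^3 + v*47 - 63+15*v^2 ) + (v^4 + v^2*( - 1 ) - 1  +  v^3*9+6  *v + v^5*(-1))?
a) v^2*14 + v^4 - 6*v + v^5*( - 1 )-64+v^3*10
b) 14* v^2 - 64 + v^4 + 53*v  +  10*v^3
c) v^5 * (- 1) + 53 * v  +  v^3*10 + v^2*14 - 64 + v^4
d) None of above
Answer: c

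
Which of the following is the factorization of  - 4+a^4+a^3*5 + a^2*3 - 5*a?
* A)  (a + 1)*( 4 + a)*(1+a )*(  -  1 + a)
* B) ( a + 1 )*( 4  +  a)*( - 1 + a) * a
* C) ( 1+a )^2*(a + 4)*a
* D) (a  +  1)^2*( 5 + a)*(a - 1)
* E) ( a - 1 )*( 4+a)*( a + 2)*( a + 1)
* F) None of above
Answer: A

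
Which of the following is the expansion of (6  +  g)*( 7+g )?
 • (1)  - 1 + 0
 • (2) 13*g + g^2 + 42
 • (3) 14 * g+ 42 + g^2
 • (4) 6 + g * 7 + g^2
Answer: 2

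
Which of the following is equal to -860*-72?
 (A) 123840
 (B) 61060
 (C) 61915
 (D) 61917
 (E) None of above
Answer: E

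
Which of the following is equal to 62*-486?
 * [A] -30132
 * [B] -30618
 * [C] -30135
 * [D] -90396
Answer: A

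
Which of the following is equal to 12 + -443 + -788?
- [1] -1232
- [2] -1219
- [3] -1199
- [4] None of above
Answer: 2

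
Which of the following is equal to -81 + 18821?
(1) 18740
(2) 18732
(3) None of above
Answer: 1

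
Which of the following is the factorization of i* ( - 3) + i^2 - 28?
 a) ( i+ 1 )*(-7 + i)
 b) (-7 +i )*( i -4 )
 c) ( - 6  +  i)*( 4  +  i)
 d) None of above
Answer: d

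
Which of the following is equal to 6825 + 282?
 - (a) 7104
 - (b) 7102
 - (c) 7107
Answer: c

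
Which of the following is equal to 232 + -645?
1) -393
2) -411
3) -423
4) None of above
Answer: 4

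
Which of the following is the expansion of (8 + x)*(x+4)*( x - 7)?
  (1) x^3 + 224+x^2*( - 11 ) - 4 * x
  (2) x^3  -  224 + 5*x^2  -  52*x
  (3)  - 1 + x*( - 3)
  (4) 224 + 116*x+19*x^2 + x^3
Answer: 2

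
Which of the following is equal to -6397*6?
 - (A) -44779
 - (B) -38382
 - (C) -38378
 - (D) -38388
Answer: B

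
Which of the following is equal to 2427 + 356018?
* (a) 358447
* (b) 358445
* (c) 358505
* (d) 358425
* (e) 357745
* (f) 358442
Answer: b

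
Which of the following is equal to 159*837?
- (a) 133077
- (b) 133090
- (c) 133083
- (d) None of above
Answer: c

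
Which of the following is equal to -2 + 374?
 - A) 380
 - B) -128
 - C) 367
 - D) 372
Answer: D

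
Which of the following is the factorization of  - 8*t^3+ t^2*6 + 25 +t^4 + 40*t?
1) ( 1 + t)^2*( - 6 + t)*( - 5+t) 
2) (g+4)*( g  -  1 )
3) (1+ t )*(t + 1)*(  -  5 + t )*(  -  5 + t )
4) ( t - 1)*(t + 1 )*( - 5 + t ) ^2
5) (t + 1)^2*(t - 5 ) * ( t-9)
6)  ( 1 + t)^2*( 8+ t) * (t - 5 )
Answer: 3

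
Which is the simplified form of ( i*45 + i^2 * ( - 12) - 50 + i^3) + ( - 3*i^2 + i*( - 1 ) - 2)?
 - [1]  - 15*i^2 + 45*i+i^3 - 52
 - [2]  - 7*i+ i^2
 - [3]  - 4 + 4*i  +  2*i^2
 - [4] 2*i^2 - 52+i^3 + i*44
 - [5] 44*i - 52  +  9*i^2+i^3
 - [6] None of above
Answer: 6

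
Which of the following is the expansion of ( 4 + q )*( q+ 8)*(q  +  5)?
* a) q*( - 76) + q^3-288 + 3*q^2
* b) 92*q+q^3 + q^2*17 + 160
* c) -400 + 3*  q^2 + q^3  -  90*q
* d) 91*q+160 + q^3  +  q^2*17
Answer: b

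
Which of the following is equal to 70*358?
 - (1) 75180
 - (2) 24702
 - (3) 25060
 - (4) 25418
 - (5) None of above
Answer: 3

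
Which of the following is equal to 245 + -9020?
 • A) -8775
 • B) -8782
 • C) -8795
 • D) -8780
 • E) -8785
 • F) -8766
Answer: A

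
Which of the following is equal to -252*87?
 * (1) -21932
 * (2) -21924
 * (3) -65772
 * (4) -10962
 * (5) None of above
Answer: 2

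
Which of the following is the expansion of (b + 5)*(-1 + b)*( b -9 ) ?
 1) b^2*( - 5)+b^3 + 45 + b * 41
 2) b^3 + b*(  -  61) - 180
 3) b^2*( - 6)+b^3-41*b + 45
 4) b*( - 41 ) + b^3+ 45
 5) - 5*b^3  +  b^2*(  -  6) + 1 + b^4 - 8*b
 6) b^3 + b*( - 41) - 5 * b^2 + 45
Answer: 6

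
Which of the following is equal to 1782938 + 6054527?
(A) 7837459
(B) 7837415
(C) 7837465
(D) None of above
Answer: C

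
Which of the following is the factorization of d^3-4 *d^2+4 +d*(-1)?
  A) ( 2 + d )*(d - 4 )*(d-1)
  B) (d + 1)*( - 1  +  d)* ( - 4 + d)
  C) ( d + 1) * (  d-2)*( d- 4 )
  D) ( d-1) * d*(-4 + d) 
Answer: B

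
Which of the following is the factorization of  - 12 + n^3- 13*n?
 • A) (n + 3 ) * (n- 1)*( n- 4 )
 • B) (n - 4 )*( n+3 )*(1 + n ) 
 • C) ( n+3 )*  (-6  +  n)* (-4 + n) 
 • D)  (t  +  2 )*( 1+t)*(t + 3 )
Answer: B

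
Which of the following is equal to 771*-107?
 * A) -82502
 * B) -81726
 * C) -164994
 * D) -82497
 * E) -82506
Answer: D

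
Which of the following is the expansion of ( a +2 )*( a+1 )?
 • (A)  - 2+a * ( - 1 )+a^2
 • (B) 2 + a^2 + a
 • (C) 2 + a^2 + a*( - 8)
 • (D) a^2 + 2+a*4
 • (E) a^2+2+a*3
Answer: E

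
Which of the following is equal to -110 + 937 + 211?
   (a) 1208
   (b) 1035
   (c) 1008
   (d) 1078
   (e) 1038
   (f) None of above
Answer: e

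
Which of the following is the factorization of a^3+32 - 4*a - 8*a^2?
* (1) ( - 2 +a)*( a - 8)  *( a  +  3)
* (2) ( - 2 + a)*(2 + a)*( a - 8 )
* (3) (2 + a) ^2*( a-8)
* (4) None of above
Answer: 2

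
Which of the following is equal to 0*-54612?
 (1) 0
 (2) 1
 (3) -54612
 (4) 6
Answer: 1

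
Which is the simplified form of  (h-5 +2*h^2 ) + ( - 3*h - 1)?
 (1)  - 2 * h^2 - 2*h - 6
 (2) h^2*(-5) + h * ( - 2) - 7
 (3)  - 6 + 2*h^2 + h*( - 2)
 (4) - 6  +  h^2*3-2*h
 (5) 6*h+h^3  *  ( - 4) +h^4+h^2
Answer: 3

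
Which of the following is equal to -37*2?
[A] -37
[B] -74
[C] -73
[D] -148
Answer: B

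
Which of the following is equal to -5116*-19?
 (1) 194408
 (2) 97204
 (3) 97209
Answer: 2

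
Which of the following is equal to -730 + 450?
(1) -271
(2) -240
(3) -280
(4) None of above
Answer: 3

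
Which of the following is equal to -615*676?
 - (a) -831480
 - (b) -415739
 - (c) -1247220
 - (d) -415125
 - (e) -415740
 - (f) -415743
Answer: e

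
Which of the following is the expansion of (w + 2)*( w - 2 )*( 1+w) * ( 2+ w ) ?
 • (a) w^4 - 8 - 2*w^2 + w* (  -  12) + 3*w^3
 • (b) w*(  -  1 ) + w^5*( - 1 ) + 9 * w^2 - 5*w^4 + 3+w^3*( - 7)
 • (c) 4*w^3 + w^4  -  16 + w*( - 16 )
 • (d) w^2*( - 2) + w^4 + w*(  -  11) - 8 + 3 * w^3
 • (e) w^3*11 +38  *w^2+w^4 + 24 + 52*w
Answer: a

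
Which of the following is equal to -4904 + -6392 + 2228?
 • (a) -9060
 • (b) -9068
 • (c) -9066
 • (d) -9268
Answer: b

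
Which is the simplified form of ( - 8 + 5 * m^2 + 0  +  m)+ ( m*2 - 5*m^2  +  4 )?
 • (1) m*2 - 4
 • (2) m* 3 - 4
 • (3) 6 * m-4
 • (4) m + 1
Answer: 2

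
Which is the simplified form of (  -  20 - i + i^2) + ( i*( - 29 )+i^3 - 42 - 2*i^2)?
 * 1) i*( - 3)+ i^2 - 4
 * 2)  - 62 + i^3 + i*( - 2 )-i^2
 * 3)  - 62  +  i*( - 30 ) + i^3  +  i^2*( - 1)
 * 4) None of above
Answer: 3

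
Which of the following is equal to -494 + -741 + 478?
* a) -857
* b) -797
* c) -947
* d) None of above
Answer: d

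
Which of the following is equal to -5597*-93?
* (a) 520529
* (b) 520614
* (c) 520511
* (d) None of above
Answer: d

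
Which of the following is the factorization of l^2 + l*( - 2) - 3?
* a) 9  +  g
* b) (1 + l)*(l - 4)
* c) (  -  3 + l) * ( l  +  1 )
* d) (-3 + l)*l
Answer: c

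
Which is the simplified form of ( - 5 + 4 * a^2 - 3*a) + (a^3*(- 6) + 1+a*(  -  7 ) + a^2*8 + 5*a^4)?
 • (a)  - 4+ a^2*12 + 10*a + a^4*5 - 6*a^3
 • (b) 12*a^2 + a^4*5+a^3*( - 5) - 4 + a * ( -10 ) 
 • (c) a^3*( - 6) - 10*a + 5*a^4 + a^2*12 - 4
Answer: c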